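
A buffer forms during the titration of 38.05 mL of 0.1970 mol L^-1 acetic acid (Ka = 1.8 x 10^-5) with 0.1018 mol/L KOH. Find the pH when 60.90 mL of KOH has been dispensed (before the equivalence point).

Initial n(CH3COOH) = 0.1970 x 0.03805 = 0.007496 mol.
n(KOH) added = 0.1018 x 0.06090 = 0.006200 mol, converting that many moles of CH3COOH to CH3COO-.
Remaining n(CH3COOH) = 0.001296 mol; n(CH3COO-) = 0.006200 mol.
By Henderson-Hasselbalch, pH = pKa + log([A^-]/[HA]) = 4.74 + log(0.006200/0.001296) = 4.74 + (+0.68) = 5.42.

5.42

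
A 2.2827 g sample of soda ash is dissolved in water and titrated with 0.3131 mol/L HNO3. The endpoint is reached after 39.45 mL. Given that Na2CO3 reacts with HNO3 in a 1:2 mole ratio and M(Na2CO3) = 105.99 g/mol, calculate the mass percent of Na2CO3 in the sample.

n(HNO3) = 0.3131 x 0.03945 = 0.01235 mol.
n(Na2CO3) = 0.01235 / 2 = 0.006176 mol.
mass of Na2CO3 = 0.006176 x 105.99 = 0.6546 g.
% purity = 0.6546 / 2.2827 x 100 = 28.7%.

28.7%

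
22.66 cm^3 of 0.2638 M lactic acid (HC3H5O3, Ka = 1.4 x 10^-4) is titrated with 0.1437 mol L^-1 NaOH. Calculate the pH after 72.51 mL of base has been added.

n(acid) = 0.2638 x 0.02266 = 0.005978 mol; n(NaOH) added = 0.1437 x 0.07251 = 0.01042 mol.
Base is in excess by 0.01042 - 0.005978 = 0.004442 mol in a total volume of 0.09517 L.
[OH^-] = 0.004442/0.09517 = 0.04667 M, so pOH = 1.33 and pH = 14.00 - 1.33 = 12.67.

12.67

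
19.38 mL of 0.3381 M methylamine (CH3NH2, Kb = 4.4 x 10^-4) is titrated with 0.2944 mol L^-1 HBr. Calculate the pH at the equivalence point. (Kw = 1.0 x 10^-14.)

n(CH3NH2) = 0.3381 x 0.01938 = 0.006552 mol; V(HBr) at equivalence = 0.006552/0.2944 = 0.02226 L.
At equivalence the base is fully converted to CH3NH3+; total volume = 0.04164 L, so [CH3NH3+] = 0.006552/0.04164 = 0.1574 M.
Ka(CH3NH3+) = Kw/Kb = 1.0e-14 / 4.4 x 10^-4 = 2.27e-11.
[H^+] = sqrt(Ka x [CH3NH3+]) = sqrt(2.27e-11 x 0.1574) = 1.89e-6 M.
pH = -log(1.89e-6) = 5.72.

5.72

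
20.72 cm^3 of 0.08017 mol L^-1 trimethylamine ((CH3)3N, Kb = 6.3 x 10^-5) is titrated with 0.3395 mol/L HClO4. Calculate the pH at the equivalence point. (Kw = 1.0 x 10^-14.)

n((CH3)3N) = 0.08017 x 0.02072 = 0.001661 mol; V(HClO4) at equivalence = 0.001661/0.3395 = 0.004893 L.
At equivalence the base is fully converted to (CH3)3NH+; total volume = 0.02561 L, so [(CH3)3NH+] = 0.001661/0.02561 = 0.06486 M.
Ka((CH3)3NH+) = Kw/Kb = 1.0e-14 / 6.3 x 10^-5 = 1.59e-10.
[H^+] = sqrt(Ka x [(CH3)3NH+]) = sqrt(1.59e-10 x 0.06486) = 3.21e-6 M.
pH = -log(3.21e-6) = 5.49.

5.49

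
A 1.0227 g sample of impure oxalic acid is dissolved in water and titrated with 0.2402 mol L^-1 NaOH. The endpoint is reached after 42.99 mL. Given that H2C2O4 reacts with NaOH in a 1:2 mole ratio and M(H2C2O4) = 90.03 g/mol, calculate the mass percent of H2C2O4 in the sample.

45.5%

n(NaOH) = 0.2402 x 0.04299 = 0.01033 mol.
n(H2C2O4) = 0.01033 / 2 = 0.005163 mol.
mass of H2C2O4 = 0.005163 x 90.03 = 0.4648 g.
% purity = 0.4648 / 1.0227 x 100 = 45.5%.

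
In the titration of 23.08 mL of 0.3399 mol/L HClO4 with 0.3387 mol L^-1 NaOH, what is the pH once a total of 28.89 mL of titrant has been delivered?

12.57

n(acid) = 0.3399 x 0.02308 = 0.007845 mol; n(NaOH) added = 0.3387 x 0.02889 = 0.009785 mol.
Base is in excess by 0.009785 - 0.007845 = 0.001940 mol in a total volume of 0.05197 L.
[OH^-] = 0.001940/0.05197 = 0.03733 M, so pOH = 1.43 and pH = 14.00 - 1.43 = 12.57.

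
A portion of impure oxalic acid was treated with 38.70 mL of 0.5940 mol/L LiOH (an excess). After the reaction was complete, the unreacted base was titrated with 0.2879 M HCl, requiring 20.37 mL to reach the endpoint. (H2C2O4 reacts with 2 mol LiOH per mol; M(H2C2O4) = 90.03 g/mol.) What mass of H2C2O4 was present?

Total n(LiOH) added = 0.5940 x 0.03870 = 0.02299 mol.
n(HCl) used = 0.2879 x 0.02037 = 0.005865 mol, which equals the excess n(LiOH).
So n(LiOH) consumed by the sample = 0.02299 - 0.005865 = 0.01712 mol.
n(H2C2O4) = 0.01712 / 2 = 0.008562 mol.
mass = 0.008562 mol x 90.03 g/mol = 0.771 g.

0.771 g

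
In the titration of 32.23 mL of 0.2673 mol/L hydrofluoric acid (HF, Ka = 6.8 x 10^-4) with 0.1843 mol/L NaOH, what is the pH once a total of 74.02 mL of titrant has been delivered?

n(acid) = 0.2673 x 0.03223 = 0.008615 mol; n(NaOH) added = 0.1843 x 0.07402 = 0.01364 mol.
Base is in excess by 0.01364 - 0.008615 = 0.005027 mol in a total volume of 0.1062 L.
[OH^-] = 0.005027/0.1062 = 0.04731 M, so pOH = 1.33 and pH = 14.00 - 1.33 = 12.67.

12.67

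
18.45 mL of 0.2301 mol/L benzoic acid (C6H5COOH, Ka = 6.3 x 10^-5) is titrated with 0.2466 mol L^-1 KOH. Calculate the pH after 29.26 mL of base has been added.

12.79

n(acid) = 0.2301 x 0.01845 = 0.004245 mol; n(KOH) added = 0.2466 x 0.02926 = 0.007216 mol.
Base is in excess by 0.007216 - 0.004245 = 0.002970 mol in a total volume of 0.04771 L.
[OH^-] = 0.002970/0.04771 = 0.06225 M, so pOH = 1.21 and pH = 14.00 - 1.21 = 12.79.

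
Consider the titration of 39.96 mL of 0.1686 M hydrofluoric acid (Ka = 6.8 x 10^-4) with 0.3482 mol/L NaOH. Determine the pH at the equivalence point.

n(HF) = 0.1686 x 0.03996 = 0.006737 mol; V(NaOH) at equivalence = 0.006737/0.3482 = 0.01935 L.
At equivalence all the acid is converted to F-; total volume = 0.03996 + 0.01935 = 0.05931 L, so [F-] = 0.006737/0.05931 = 0.1136 M.
Kb = Kw/Ka = 1.0e-14 / 6.8 x 10^-4 = 1.47e-11.
[OH^-] = sqrt(Kb x [F-]) = sqrt(1.47e-11 x 0.1136) = 1.29e-6 M.
pOH = 5.89, so pH = 14.00 - 5.89 = 8.11.

8.11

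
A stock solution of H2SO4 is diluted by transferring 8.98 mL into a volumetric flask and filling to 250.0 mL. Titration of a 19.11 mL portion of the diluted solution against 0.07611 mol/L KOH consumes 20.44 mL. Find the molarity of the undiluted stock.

1.13 M

n(KOH) = 0.07611 x 0.02044 = 0.001556 mol.
n(H2SO4) in the aliquot = 0.001556 x 1/2 = 0.0007778 mol.
[diluted H2SO4] = 0.0007778 / 0.01911 = 0.04070 M.
Dilution factor = 250.0/8.980 = 27.84, so [stock] = 0.04070 x 27.84 = 1.13 M.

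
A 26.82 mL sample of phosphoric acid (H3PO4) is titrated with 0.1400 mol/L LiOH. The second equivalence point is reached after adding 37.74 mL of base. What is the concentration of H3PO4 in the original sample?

n(LiOH) = 0.1400 x 0.03774 = 0.005284 mol.
At the second equivalence point, 2 mol OH^- react per mol H3PO4, so n(H3PO4) = 0.005284 / 2 = 0.002642 mol.
[H3PO4] = 0.002642 / 0.02682 L = 0.0985 M.

0.0985 M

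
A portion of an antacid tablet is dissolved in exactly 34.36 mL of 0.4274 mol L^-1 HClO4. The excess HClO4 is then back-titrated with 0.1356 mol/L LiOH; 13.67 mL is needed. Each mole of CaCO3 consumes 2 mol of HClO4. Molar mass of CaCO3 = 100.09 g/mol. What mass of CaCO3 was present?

Total n(HClO4) added = 0.4274 x 0.03436 = 0.01469 mol.
n(LiOH) used = 0.1356 x 0.01367 = 0.001854 mol, which equals the excess n(HClO4).
So n(HClO4) consumed by the sample = 0.01469 - 0.001854 = 0.01283 mol.
n(CaCO3) = 0.01283 / 2 = 0.006416 mol.
mass = 0.006416 mol x 100.09 g/mol = 0.642 g.

0.642 g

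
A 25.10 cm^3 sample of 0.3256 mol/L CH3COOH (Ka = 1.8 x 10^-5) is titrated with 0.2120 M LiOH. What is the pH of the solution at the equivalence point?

8.93

n(CH3COOH) = 0.3256 x 0.02510 = 0.008173 mol; V(LiOH) at equivalence = 0.008173/0.2120 = 0.03855 L.
At equivalence all the acid is converted to CH3COO-; total volume = 0.02510 + 0.03855 = 0.06365 L, so [CH3COO-] = 0.008173/0.06365 = 0.1284 M.
Kb = Kw/Ka = 1.0e-14 / 1.8 x 10^-5 = 5.56e-10.
[OH^-] = sqrt(Kb x [CH3COO-]) = sqrt(5.56e-10 x 0.1284) = 8.45e-6 M.
pOH = 5.07, so pH = 14.00 - 5.07 = 8.93.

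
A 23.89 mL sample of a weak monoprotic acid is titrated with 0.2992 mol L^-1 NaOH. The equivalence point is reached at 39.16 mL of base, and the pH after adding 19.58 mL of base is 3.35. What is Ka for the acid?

19.58 mL is half of the equivalence volume, so this is the half-equivalence point where [HA] = [A^-].
At half-equivalence pH = pKa, so pKa = 3.35.
Ka = 10^(-3.35) = 4.5 x 10^-4.

4.5 x 10^-4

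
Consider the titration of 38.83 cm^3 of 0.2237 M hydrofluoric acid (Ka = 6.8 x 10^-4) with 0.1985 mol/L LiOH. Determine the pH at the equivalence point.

8.09

n(HF) = 0.2237 x 0.03883 = 0.008686 mol; V(LiOH) at equivalence = 0.008686/0.1985 = 0.04376 L.
At equivalence all the acid is converted to F-; total volume = 0.03883 + 0.04376 = 0.08259 L, so [F-] = 0.008686/0.08259 = 0.1052 M.
Kb = Kw/Ka = 1.0e-14 / 6.8 x 10^-4 = 1.47e-11.
[OH^-] = sqrt(Kb x [F-]) = sqrt(1.47e-11 x 0.1052) = 1.24e-6 M.
pOH = 5.91, so pH = 14.00 - 5.91 = 8.09.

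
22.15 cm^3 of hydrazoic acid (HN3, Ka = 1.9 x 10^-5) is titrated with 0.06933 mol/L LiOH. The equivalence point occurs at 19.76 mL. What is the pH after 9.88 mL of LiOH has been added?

9.88 mL is exactly half the equivalence volume (19.76/2), i.e. the half-equivalence point.
There, n(HA) = n(A^-), so pH = pKa = -log(1.9 x 10^-5) = 4.72.

4.72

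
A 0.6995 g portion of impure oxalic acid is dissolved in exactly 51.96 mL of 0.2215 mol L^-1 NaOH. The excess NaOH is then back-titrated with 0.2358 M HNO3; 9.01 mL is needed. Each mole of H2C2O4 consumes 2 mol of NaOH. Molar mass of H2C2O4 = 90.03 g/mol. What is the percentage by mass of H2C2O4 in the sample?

Total n(NaOH) added = 0.2215 x 0.05196 = 0.01151 mol.
n(HNO3) used = 0.2358 x 0.009010 = 0.002125 mol, which equals the excess n(NaOH).
So n(NaOH) consumed by the sample = 0.01151 - 0.002125 = 0.009385 mol.
n(H2C2O4) = 0.009385 / 2 = 0.004692 mol.
mass H2C2O4 = 0.004692 x 90.03 = 0.4224 g, so %H2C2O4 = 0.4224/0.6995 x 100 = 60.4%.

60.4%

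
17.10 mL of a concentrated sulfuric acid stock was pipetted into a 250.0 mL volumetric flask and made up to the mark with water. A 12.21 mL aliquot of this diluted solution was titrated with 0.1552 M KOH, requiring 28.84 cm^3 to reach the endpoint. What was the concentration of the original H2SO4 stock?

2.68 M

n(KOH) = 0.1552 x 0.02884 = 0.004476 mol.
n(H2SO4) in the aliquot = 0.004476 x 1/2 = 0.002238 mol.
[diluted H2SO4] = 0.002238 / 0.01221 = 0.1833 M.
Dilution factor = 250.0/17.10 = 14.62, so [stock] = 0.1833 x 14.62 = 2.68 M.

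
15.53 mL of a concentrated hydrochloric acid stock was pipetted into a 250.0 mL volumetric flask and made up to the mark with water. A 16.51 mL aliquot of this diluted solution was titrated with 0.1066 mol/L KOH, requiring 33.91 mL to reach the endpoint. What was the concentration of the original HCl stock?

3.52 M

n(KOH) = 0.1066 x 0.03391 = 0.003615 mol.
n(HCl) in the aliquot = 0.003615 mol.
[diluted HCl] = 0.003615 / 0.01651 = 0.2189 M.
Dilution factor = 250.0/15.53 = 16.10, so [stock] = 0.2189 x 16.10 = 3.52 M.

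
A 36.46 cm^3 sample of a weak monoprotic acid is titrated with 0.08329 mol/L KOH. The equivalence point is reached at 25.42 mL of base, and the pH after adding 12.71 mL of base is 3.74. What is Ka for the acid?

12.71 mL is half of the equivalence volume, so this is the half-equivalence point where [HA] = [A^-].
At half-equivalence pH = pKa, so pKa = 3.74.
Ka = 10^(-3.74) = 1.8 x 10^-4.

1.8 x 10^-4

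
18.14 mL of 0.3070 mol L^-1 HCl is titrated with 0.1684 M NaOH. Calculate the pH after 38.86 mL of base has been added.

12.23

n(acid) = 0.3070 x 0.01814 = 0.005569 mol; n(NaOH) added = 0.1684 x 0.03886 = 0.006544 mol.
Base is in excess by 0.006544 - 0.005569 = 0.0009750 mol in a total volume of 0.05700 L.
[OH^-] = 0.0009750/0.05700 = 0.01711 M, so pOH = 1.77 and pH = 14.00 - 1.77 = 12.23.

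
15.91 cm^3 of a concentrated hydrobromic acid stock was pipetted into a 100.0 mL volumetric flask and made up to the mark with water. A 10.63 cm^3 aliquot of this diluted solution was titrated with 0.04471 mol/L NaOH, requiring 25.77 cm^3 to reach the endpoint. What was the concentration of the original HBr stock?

n(NaOH) = 0.04471 x 0.02577 = 0.001152 mol.
n(HBr) in the aliquot = 0.001152 mol.
[diluted HBr] = 0.001152 / 0.01063 = 0.1084 M.
Dilution factor = 100.0/15.91 = 6.285, so [stock] = 0.1084 x 6.285 = 0.681 M.

0.681 M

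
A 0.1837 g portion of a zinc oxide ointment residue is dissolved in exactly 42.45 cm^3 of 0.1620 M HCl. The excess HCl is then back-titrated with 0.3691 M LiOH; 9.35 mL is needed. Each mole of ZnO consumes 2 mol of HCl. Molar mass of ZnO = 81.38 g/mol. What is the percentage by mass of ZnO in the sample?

Total n(HCl) added = 0.1620 x 0.04245 = 0.006877 mol.
n(LiOH) used = 0.3691 x 0.009350 = 0.003451 mol, which equals the excess n(HCl).
So n(HCl) consumed by the sample = 0.006877 - 0.003451 = 0.003426 mol.
n(ZnO) = 0.003426 / 2 = 0.001713 mol.
mass ZnO = 0.001713 x 81.38 = 0.1394 g, so %ZnO = 0.1394/0.1837 x 100 = 75.9%.

75.9%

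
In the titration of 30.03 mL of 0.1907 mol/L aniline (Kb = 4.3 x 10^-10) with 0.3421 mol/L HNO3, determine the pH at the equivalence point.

2.77

n(C6H5NH2) = 0.1907 x 0.03003 = 0.005727 mol; V(HNO3) at equivalence = 0.005727/0.3421 = 0.01674 L.
At equivalence the base is fully converted to C6H5NH3+; total volume = 0.04677 L, so [C6H5NH3+] = 0.005727/0.04677 = 0.1224 M.
Ka(C6H5NH3+) = Kw/Kb = 1.0e-14 / 4.3 x 10^-10 = 2.33e-5.
[H^+] = sqrt(Ka x [C6H5NH3+]) = sqrt(2.33e-5 x 0.1224) = 0.00169 M.
pH = -log(0.00169) = 2.77.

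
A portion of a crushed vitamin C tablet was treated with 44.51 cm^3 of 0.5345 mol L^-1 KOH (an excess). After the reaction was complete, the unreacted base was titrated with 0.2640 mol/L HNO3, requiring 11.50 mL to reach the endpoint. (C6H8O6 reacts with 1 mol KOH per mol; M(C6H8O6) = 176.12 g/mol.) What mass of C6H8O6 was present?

3.66 g

Total n(KOH) added = 0.5345 x 0.04451 = 0.02379 mol.
n(HNO3) used = 0.2640 x 0.01150 = 0.003036 mol, which equals the excess n(KOH).
So n(KOH) consumed by the sample = 0.02379 - 0.003036 = 0.02075 mol.
n(C6H8O6) = 0.02075 / 1 = 0.02075 mol.
mass = 0.02075 mol x 176.12 g/mol = 3.66 g.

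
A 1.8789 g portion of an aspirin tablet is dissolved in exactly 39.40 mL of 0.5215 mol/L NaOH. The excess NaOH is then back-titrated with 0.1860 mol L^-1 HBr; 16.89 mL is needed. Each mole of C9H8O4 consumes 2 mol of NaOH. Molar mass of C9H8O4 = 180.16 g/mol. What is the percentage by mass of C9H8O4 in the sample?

Total n(NaOH) added = 0.5215 x 0.03940 = 0.02055 mol.
n(HBr) used = 0.1860 x 0.01689 = 0.003142 mol, which equals the excess n(NaOH).
So n(NaOH) consumed by the sample = 0.02055 - 0.003142 = 0.01741 mol.
n(C9H8O4) = 0.01741 / 2 = 0.008703 mol.
mass C9H8O4 = 0.008703 x 180.16 = 1.568 g, so %C9H8O4 = 1.568/1.8789 x 100 = 83.4%.

83.4%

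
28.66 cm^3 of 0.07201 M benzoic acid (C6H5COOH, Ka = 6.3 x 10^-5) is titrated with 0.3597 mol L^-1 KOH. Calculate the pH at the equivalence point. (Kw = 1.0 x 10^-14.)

8.49

n(C6H5COOH) = 0.07201 x 0.02866 = 0.002064 mol; V(KOH) at equivalence = 0.002064/0.3597 = 0.005738 L.
At equivalence all the acid is converted to C6H5COO-; total volume = 0.02866 + 0.005738 = 0.03440 L, so [C6H5COO-] = 0.002064/0.03440 = 0.06000 M.
Kb = Kw/Ka = 1.0e-14 / 6.3 x 10^-5 = 1.59e-10.
[OH^-] = sqrt(Kb x [C6H5COO-]) = sqrt(1.59e-10 x 0.06000) = 3.09e-6 M.
pOH = 5.51, so pH = 14.00 - 5.51 = 8.49.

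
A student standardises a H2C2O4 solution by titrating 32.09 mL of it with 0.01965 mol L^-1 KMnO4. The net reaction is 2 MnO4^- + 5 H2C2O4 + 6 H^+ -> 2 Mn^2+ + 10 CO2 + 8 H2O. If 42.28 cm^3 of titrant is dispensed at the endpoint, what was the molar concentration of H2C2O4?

0.0647 M

n(KMnO4) = 0.01965 x 0.04228 = 0.0008308 mol.
From the balanced equation, 2 mol KMnO4 reacts with 5 mol H2C2O4, so n(H2C2O4) = 0.0008308 x 5/2 = 0.002077 mol.
[H2C2O4] = 0.002077 / 0.03209 L = 0.0647 M.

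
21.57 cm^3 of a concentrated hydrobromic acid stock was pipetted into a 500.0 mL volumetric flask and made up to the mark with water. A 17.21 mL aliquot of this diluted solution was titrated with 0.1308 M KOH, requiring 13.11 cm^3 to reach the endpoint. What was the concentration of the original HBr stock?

n(KOH) = 0.1308 x 0.01311 = 0.001715 mol.
n(HBr) in the aliquot = 0.001715 mol.
[diluted HBr] = 0.001715 / 0.01721 = 0.09964 M.
Dilution factor = 500.0/21.57 = 23.18, so [stock] = 0.09964 x 23.18 = 2.31 M.

2.31 M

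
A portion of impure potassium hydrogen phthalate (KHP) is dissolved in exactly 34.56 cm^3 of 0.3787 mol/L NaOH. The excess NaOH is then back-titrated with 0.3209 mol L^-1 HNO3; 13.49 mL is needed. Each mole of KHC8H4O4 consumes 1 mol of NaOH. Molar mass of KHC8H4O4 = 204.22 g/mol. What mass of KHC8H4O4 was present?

1.79 g

Total n(NaOH) added = 0.3787 x 0.03456 = 0.01309 mol.
n(HNO3) used = 0.3209 x 0.01349 = 0.004329 mol, which equals the excess n(NaOH).
So n(NaOH) consumed by the sample = 0.01309 - 0.004329 = 0.008759 mol.
n(KHC8H4O4) = 0.008759 / 1 = 0.008759 mol.
mass = 0.008759 mol x 204.22 g/mol = 1.79 g.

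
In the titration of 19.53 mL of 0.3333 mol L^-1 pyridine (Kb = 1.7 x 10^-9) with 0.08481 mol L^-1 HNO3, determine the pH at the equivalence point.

n(C5H5N) = 0.3333 x 0.01953 = 0.006509 mol; V(HNO3) at equivalence = 0.006509/0.08481 = 0.07675 L.
At equivalence the base is fully converted to C5H5NH+; total volume = 0.09628 L, so [C5H5NH+] = 0.006509/0.09628 = 0.06761 M.
Ka(C5H5NH+) = Kw/Kb = 1.0e-14 / 1.7 x 10^-9 = 5.88e-6.
[H^+] = sqrt(Ka x [C5H5NH+]) = sqrt(5.88e-6 x 0.06761) = 0.000631 M.
pH = -log(0.000631) = 3.20.

3.20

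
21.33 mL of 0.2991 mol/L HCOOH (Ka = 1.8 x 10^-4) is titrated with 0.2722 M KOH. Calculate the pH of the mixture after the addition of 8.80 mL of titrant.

Initial n(HCOOH) = 0.2991 x 0.02133 = 0.006380 mol.
n(KOH) added = 0.2722 x 0.008800 = 0.002395 mol, converting that many moles of HCOOH to HCOO-.
Remaining n(HCOOH) = 0.003984 mol; n(HCOO-) = 0.002395 mol.
By Henderson-Hasselbalch, pH = pKa + log([A^-]/[HA]) = 3.74 + log(0.002395/0.003984) = 3.74 + (-0.22) = 3.52.

3.52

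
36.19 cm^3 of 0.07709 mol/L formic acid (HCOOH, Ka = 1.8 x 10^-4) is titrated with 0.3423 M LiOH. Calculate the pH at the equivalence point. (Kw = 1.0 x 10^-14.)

n(HCOOH) = 0.07709 x 0.03619 = 0.002790 mol; V(LiOH) at equivalence = 0.002790/0.3423 = 0.008150 L.
At equivalence all the acid is converted to HCOO-; total volume = 0.03619 + 0.008150 = 0.04434 L, so [HCOO-] = 0.002790/0.04434 = 0.06292 M.
Kb = Kw/Ka = 1.0e-14 / 1.8 x 10^-4 = 5.56e-11.
[OH^-] = sqrt(Kb x [HCOO-]) = sqrt(5.56e-11 x 0.06292) = 1.87e-6 M.
pOH = 5.73, so pH = 14.00 - 5.73 = 8.27.

8.27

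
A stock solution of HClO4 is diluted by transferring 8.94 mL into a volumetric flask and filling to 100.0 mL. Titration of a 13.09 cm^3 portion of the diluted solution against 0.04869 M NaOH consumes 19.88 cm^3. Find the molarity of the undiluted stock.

0.827 M

n(NaOH) = 0.04869 x 0.01988 = 0.0009680 mol.
n(HClO4) in the aliquot = 0.0009680 mol.
[diluted HClO4] = 0.0009680 / 0.01309 = 0.07395 M.
Dilution factor = 100.0/8.940 = 11.19, so [stock] = 0.07395 x 11.19 = 0.827 M.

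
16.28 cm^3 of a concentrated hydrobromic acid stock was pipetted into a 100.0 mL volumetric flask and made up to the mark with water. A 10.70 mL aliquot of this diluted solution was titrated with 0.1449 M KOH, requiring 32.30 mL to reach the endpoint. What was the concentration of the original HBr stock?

n(KOH) = 0.1449 x 0.03230 = 0.004680 mol.
n(HBr) in the aliquot = 0.004680 mol.
[diluted HBr] = 0.004680 / 0.01070 = 0.4374 M.
Dilution factor = 100.0/16.28 = 6.143, so [stock] = 0.4374 x 6.143 = 2.69 M.

2.69 M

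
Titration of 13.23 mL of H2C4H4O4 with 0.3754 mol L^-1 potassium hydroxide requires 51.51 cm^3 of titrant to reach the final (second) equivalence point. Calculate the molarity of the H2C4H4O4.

0.731 M

n(KOH) = 0.3754 x 0.05151 = 0.01934 mol.
At the final (second) equivalence point, 2 mol OH^- react per mol H2C4H4O4, so n(H2C4H4O4) = 0.01934 / 2 = 0.009668 mol.
[H2C4H4O4] = 0.009668 / 0.01323 L = 0.731 M.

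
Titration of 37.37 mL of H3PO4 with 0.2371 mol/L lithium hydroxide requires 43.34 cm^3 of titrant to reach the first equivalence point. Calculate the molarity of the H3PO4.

0.275 M

n(LiOH) = 0.2371 x 0.04334 = 0.01028 mol.
At the first equivalence point, 1 mol OH^- react per mol H3PO4, so n(H3PO4) = 0.01028 / 1 = 0.01028 mol.
[H3PO4] = 0.01028 / 0.03737 L = 0.275 M.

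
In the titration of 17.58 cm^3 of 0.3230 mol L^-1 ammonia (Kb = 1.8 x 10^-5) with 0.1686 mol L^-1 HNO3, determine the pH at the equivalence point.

n(NH3) = 0.3230 x 0.01758 = 0.005678 mol; V(HNO3) at equivalence = 0.005678/0.1686 = 0.03368 L.
At equivalence the base is fully converted to NH4+; total volume = 0.05126 L, so [NH4+] = 0.005678/0.05126 = 0.1108 M.
Ka(NH4+) = Kw/Kb = 1.0e-14 / 1.8 x 10^-5 = 5.56e-10.
[H^+] = sqrt(Ka x [NH4+]) = sqrt(5.56e-10 x 0.1108) = 7.84e-6 M.
pH = -log(7.84e-6) = 5.11.

5.11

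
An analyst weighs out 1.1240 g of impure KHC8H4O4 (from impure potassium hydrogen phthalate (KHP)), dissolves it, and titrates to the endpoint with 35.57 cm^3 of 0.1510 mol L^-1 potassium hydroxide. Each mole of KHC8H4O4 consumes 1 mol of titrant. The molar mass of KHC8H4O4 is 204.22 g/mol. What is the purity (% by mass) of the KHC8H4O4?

97.6%

n(KOH) = 0.1510 x 0.03557 = 0.005371 mol.
n(KHC8H4O4) = 0.005371 / 1 = 0.005371 mol.
mass of KHC8H4O4 = 0.005371 x 204.22 = 1.097 g.
% purity = 1.097 / 1.1240 x 100 = 97.6%.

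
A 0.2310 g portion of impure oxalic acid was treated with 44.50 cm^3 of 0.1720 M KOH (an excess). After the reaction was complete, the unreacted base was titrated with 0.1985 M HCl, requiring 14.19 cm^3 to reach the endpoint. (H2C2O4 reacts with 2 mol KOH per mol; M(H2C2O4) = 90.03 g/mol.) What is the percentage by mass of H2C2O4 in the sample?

Total n(KOH) added = 0.1720 x 0.04450 = 0.007654 mol.
n(HCl) used = 0.1985 x 0.01419 = 0.002817 mol, which equals the excess n(KOH).
So n(KOH) consumed by the sample = 0.007654 - 0.002817 = 0.004837 mol.
n(H2C2O4) = 0.004837 / 2 = 0.002419 mol.
mass H2C2O4 = 0.002419 x 90.03 = 0.2178 g, so %H2C2O4 = 0.2178/0.2310 x 100 = 94.3%.

94.3%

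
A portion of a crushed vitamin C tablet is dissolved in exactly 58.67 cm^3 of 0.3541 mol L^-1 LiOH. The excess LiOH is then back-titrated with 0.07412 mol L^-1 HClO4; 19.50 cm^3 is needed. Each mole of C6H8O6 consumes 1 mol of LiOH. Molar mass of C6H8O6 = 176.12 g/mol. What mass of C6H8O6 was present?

3.40 g

Total n(LiOH) added = 0.3541 x 0.05867 = 0.02078 mol.
n(HClO4) used = 0.07412 x 0.01950 = 0.001445 mol, which equals the excess n(LiOH).
So n(LiOH) consumed by the sample = 0.02078 - 0.001445 = 0.01933 mol.
n(C6H8O6) = 0.01933 / 1 = 0.01933 mol.
mass = 0.01933 mol x 176.12 g/mol = 3.40 g.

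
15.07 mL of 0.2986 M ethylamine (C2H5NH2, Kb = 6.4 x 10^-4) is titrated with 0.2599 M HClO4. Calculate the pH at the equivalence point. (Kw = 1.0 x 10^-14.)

n(C2H5NH2) = 0.2986 x 0.01507 = 0.004500 mol; V(HClO4) at equivalence = 0.004500/0.2599 = 0.01731 L.
At equivalence the base is fully converted to C2H5NH3+; total volume = 0.03238 L, so [C2H5NH3+] = 0.004500/0.03238 = 0.1390 M.
Ka(C2H5NH3+) = Kw/Kb = 1.0e-14 / 6.4 x 10^-4 = 1.56e-11.
[H^+] = sqrt(Ka x [C2H5NH3+]) = sqrt(1.56e-11 x 0.1390) = 1.47e-6 M.
pH = -log(1.47e-6) = 5.83.

5.83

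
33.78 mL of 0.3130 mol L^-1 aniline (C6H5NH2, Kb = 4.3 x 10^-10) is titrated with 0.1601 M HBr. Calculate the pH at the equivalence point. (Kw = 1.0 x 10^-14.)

n(C6H5NH2) = 0.3130 x 0.03378 = 0.01057 mol; V(HBr) at equivalence = 0.01057/0.1601 = 0.06604 L.
At equivalence the base is fully converted to C6H5NH3+; total volume = 0.09982 L, so [C6H5NH3+] = 0.01057/0.09982 = 0.1059 M.
Ka(C6H5NH3+) = Kw/Kb = 1.0e-14 / 4.3 x 10^-10 = 2.33e-5.
[H^+] = sqrt(Ka x [C6H5NH3+]) = sqrt(2.33e-5 x 0.1059) = 0.00157 M.
pH = -log(0.00157) = 2.80.

2.80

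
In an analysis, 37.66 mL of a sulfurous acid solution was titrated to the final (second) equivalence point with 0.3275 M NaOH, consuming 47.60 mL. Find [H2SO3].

0.207 M

n(NaOH) = 0.3275 x 0.04760 = 0.01559 mol.
At the final (second) equivalence point, 2 mol OH^- react per mol H2SO3, so n(H2SO3) = 0.01559 / 2 = 0.007795 mol.
[H2SO3] = 0.007795 / 0.03766 L = 0.207 M.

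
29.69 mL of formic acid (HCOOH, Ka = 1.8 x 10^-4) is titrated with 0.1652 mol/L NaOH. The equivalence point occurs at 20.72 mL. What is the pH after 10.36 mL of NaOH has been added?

10.36 mL is exactly half the equivalence volume (20.72/2), i.e. the half-equivalence point.
There, n(HA) = n(A^-), so pH = pKa = -log(1.8 x 10^-4) = 3.74.

3.74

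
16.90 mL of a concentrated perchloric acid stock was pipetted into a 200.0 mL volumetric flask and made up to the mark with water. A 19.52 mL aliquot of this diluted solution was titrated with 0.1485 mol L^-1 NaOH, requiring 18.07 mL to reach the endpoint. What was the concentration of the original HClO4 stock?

1.63 M

n(NaOH) = 0.1485 x 0.01807 = 0.002683 mol.
n(HClO4) in the aliquot = 0.002683 mol.
[diluted HClO4] = 0.002683 / 0.01952 = 0.1375 M.
Dilution factor = 200.0/16.90 = 11.83, so [stock] = 0.1375 x 11.83 = 1.63 M.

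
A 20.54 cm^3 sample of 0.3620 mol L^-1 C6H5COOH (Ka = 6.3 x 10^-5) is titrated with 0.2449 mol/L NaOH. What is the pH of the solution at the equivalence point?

8.68

n(C6H5COOH) = 0.3620 x 0.02054 = 0.007435 mol; V(NaOH) at equivalence = 0.007435/0.2449 = 0.03036 L.
At equivalence all the acid is converted to C6H5COO-; total volume = 0.02054 + 0.03036 = 0.05090 L, so [C6H5COO-] = 0.007435/0.05090 = 0.1461 M.
Kb = Kw/Ka = 1.0e-14 / 6.3 x 10^-5 = 1.59e-10.
[OH^-] = sqrt(Kb x [C6H5COO-]) = sqrt(1.59e-10 x 0.1461) = 4.82e-6 M.
pOH = 5.32, so pH = 14.00 - 5.32 = 8.68.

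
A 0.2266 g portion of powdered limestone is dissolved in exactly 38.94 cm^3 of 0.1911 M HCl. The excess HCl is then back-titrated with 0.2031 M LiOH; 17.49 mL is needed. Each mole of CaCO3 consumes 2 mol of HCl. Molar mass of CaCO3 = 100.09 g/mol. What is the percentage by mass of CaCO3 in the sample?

85.9%

Total n(HCl) added = 0.1911 x 0.03894 = 0.007441 mol.
n(LiOH) used = 0.2031 x 0.01749 = 0.003552 mol, which equals the excess n(HCl).
So n(HCl) consumed by the sample = 0.007441 - 0.003552 = 0.003889 mol.
n(CaCO3) = 0.003889 / 2 = 0.001945 mol.
mass CaCO3 = 0.001945 x 100.09 = 0.1946 g, so %CaCO3 = 0.1946/0.2266 x 100 = 85.9%.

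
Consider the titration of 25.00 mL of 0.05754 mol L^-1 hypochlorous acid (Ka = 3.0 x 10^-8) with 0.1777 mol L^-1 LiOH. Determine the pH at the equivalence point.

10.08

n(HClO) = 0.05754 x 0.02500 = 0.001439 mol; V(LiOH) at equivalence = 0.001439/0.1777 = 0.008095 L.
At equivalence all the acid is converted to ClO-; total volume = 0.02500 + 0.008095 = 0.03310 L, so [ClO-] = 0.001439/0.03310 = 0.04347 M.
Kb = Kw/Ka = 1.0e-14 / 3.0 x 10^-8 = 3.33e-7.
[OH^-] = sqrt(Kb x [ClO-]) = sqrt(3.33e-7 x 0.04347) = 0.000120 M.
pOH = 3.92, so pH = 14.00 - 3.92 = 10.08.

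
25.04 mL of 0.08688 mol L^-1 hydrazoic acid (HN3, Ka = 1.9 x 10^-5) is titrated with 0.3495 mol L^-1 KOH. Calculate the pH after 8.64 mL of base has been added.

n(acid) = 0.08688 x 0.02504 = 0.002175 mol; n(KOH) added = 0.3495 x 0.008640 = 0.003020 mol.
Base is in excess by 0.003020 - 0.002175 = 0.0008442 mol in a total volume of 0.03368 L.
[OH^-] = 0.0008442/0.03368 = 0.02507 M, so pOH = 1.60 and pH = 14.00 - 1.60 = 12.40.

12.40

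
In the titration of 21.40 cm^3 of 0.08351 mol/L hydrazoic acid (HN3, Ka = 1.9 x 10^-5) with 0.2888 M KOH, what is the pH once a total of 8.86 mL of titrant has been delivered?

n(acid) = 0.08351 x 0.02140 = 0.001787 mol; n(KOH) added = 0.2888 x 0.008860 = 0.002559 mol.
Base is in excess by 0.002559 - 0.001787 = 0.0007717 mol in a total volume of 0.03026 L.
[OH^-] = 0.0007717/0.03026 = 0.02550 M, so pOH = 1.59 and pH = 14.00 - 1.59 = 12.41.

12.41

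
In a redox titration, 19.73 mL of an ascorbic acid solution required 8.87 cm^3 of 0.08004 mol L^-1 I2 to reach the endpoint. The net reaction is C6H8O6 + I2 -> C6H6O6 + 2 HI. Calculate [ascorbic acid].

0.0360 M

n(I2) = 0.08004 x 0.008870 = 0.0007100 mol.
From the balanced equation, 1 mol I2 reacts with 1 mol ascorbic acid, so n(ascorbic acid) = 0.0007100 x 1/1 = 0.0007100 mol.
[ascorbic acid] = 0.0007100 / 0.01973 L = 0.0360 M.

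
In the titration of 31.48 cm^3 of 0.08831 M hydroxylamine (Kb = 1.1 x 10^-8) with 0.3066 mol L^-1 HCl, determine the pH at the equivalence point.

3.60

n(NH2OH) = 0.08831 x 0.03148 = 0.002780 mol; V(HCl) at equivalence = 0.002780/0.3066 = 0.009067 L.
At equivalence the base is fully converted to NH3OH+; total volume = 0.04055 L, so [NH3OH+] = 0.002780/0.04055 = 0.06856 M.
Ka(NH3OH+) = Kw/Kb = 1.0e-14 / 1.1 x 10^-8 = 9.09e-7.
[H^+] = sqrt(Ka x [NH3OH+]) = sqrt(9.09e-7 x 0.06856) = 0.000250 M.
pH = -log(0.000250) = 3.60.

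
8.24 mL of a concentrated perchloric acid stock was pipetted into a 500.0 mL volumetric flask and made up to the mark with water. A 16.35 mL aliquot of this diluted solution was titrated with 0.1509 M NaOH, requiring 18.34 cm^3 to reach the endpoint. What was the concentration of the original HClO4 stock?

10.3 M

n(NaOH) = 0.1509 x 0.01834 = 0.002768 mol.
n(HClO4) in the aliquot = 0.002768 mol.
[diluted HClO4] = 0.002768 / 0.01635 = 0.1693 M.
Dilution factor = 500.0/8.240 = 60.68, so [stock] = 0.1693 x 60.68 = 10.3 M.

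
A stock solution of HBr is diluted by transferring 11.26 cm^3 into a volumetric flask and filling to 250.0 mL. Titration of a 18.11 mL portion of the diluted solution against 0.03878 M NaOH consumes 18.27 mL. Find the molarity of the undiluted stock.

0.869 M

n(NaOH) = 0.03878 x 0.01827 = 0.0007085 mol.
n(HBr) in the aliquot = 0.0007085 mol.
[diluted HBr] = 0.0007085 / 0.01811 = 0.03912 M.
Dilution factor = 250.0/11.26 = 22.20, so [stock] = 0.03912 x 22.20 = 0.869 M.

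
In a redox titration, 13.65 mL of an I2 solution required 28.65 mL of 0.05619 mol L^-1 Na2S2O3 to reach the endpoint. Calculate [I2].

n(Na2S2O3) = 0.05619 x 0.02865 = 0.001610 mol.
From the balanced equation, 2 mol Na2S2O3 reacts with 1 mol I2, so n(I2) = 0.001610 x 1/2 = 0.0008049 mol.
[I2] = 0.0008049 / 0.01365 L = 0.0590 M.

0.0590 M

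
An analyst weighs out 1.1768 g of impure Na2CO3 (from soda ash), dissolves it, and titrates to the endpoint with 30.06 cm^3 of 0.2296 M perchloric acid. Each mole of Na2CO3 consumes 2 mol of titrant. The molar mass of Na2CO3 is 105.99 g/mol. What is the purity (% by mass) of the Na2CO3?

n(HClO4) = 0.2296 x 0.03006 = 0.006902 mol.
n(Na2CO3) = 0.006902 / 2 = 0.003451 mol.
mass of Na2CO3 = 0.003451 x 105.99 = 0.3658 g.
% purity = 0.3658 / 1.1768 x 100 = 31.1%.

31.1%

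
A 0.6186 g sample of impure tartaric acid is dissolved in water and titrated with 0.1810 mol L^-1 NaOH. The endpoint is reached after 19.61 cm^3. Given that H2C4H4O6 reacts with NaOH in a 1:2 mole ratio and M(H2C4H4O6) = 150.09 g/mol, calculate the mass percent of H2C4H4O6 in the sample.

43.1%

n(NaOH) = 0.1810 x 0.01961 = 0.003549 mol.
n(H2C4H4O6) = 0.003549 / 2 = 0.001775 mol.
mass of H2C4H4O6 = 0.001775 x 150.09 = 0.2664 g.
% purity = 0.2664 / 0.6186 x 100 = 43.1%.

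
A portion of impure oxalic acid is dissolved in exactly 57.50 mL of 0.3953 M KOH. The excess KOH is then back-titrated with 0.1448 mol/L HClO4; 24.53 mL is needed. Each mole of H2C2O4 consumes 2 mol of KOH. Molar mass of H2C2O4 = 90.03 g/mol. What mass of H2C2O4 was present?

Total n(KOH) added = 0.3953 x 0.05750 = 0.02273 mol.
n(HClO4) used = 0.1448 x 0.02453 = 0.003552 mol, which equals the excess n(KOH).
So n(KOH) consumed by the sample = 0.02273 - 0.003552 = 0.01918 mol.
n(H2C2O4) = 0.01918 / 2 = 0.009589 mol.
mass = 0.009589 mol x 90.03 g/mol = 0.863 g.

0.863 g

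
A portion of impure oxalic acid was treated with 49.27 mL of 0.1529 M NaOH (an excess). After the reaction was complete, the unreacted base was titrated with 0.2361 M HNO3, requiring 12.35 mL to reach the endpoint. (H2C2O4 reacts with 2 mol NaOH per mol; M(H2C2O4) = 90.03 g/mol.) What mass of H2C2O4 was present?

0.208 g

Total n(NaOH) added = 0.1529 x 0.04927 = 0.007533 mol.
n(HNO3) used = 0.2361 x 0.01235 = 0.002916 mol, which equals the excess n(NaOH).
So n(NaOH) consumed by the sample = 0.007533 - 0.002916 = 0.004618 mol.
n(H2C2O4) = 0.004618 / 2 = 0.002309 mol.
mass = 0.002309 mol x 90.03 g/mol = 0.208 g.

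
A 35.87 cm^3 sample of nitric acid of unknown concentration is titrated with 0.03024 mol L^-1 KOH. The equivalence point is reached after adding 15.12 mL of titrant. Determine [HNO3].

n(KOH) delivered = 0.03024 x 0.01512 = 0.0004572 mol.
For a 1:1 reaction, n(HNO3) = 0.0004572 mol.
[HNO3] = 0.0004572 mol / 0.03587 L = 0.0127 M.

0.0127 M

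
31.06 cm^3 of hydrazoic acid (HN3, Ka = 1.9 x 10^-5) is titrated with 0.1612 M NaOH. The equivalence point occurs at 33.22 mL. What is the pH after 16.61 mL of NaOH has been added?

16.61 mL is exactly half the equivalence volume (33.22/2), i.e. the half-equivalence point.
There, n(HA) = n(A^-), so pH = pKa = -log(1.9 x 10^-5) = 4.72.

4.72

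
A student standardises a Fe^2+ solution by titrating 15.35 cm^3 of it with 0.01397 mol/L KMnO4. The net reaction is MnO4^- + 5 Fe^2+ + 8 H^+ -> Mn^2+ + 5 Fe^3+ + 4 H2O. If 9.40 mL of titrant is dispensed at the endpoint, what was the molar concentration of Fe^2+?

0.0428 M

n(KMnO4) = 0.01397 x 0.009400 = 0.0001313 mol.
From the balanced equation, 1 mol KMnO4 reacts with 5 mol Fe^2+, so n(Fe^2+) = 0.0001313 x 5/1 = 0.0006566 mol.
[Fe^2+] = 0.0006566 / 0.01535 L = 0.0428 M.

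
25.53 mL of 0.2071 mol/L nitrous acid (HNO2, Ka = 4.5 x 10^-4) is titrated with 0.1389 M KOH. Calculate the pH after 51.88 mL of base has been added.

12.39

n(acid) = 0.2071 x 0.02553 = 0.005287 mol; n(KOH) added = 0.1389 x 0.05188 = 0.007206 mol.
Base is in excess by 0.007206 - 0.005287 = 0.001919 mol in a total volume of 0.07741 L.
[OH^-] = 0.001919/0.07741 = 0.02479 M, so pOH = 1.61 and pH = 14.00 - 1.61 = 12.39.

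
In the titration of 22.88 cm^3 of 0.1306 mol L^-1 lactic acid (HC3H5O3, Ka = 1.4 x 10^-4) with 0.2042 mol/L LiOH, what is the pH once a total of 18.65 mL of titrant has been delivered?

12.30

n(acid) = 0.1306 x 0.02288 = 0.002988 mol; n(LiOH) added = 0.2042 x 0.01865 = 0.003808 mol.
Base is in excess by 0.003808 - 0.002988 = 0.0008202 mol in a total volume of 0.04153 L.
[OH^-] = 0.0008202/0.04153 = 0.01975 M, so pOH = 1.70 and pH = 14.00 - 1.70 = 12.30.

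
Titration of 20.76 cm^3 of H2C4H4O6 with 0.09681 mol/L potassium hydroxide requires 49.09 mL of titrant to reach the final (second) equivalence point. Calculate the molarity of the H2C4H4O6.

0.114 M

n(KOH) = 0.09681 x 0.04909 = 0.004752 mol.
At the final (second) equivalence point, 2 mol OH^- react per mol H2C4H4O6, so n(H2C4H4O6) = 0.004752 / 2 = 0.002376 mol.
[H2C4H4O6] = 0.002376 / 0.02076 L = 0.114 M.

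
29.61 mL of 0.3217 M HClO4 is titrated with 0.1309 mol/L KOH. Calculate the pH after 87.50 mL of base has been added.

n(acid) = 0.3217 x 0.02961 = 0.009526 mol; n(KOH) added = 0.1309 x 0.08750 = 0.01145 mol.
Base is in excess by 0.01145 - 0.009526 = 0.001928 mol in a total volume of 0.1171 L.
[OH^-] = 0.001928/0.1171 = 0.01646 M, so pOH = 1.78 and pH = 14.00 - 1.78 = 12.22.

12.22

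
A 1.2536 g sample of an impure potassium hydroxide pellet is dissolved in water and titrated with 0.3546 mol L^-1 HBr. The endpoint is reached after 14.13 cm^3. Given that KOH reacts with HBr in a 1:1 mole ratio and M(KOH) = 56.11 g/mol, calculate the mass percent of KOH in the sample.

n(HBr) = 0.3546 x 0.01413 = 0.005010 mol.
n(KOH) = 0.005010 / 1 = 0.005010 mol.
mass of KOH = 0.005010 x 56.11 = 0.2811 g.
% purity = 0.2811 / 1.2536 x 100 = 22.4%.

22.4%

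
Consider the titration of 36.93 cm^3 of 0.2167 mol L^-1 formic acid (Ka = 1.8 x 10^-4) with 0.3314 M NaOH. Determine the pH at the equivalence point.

8.43

n(HCOOH) = 0.2167 x 0.03693 = 0.008003 mol; V(NaOH) at equivalence = 0.008003/0.3314 = 0.02415 L.
At equivalence all the acid is converted to HCOO-; total volume = 0.03693 + 0.02415 = 0.06108 L, so [HCOO-] = 0.008003/0.06108 = 0.1310 M.
Kb = Kw/Ka = 1.0e-14 / 1.8 x 10^-4 = 5.56e-11.
[OH^-] = sqrt(Kb x [HCOO-]) = sqrt(5.56e-11 x 0.1310) = 2.70e-6 M.
pOH = 5.57, so pH = 14.00 - 5.57 = 8.43.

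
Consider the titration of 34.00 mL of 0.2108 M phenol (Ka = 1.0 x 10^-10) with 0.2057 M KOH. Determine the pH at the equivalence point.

n(C6H5OH) = 0.2108 x 0.03400 = 0.007167 mol; V(KOH) at equivalence = 0.007167/0.2057 = 0.03484 L.
At equivalence all the acid is converted to C6H5O-; total volume = 0.03400 + 0.03484 = 0.06884 L, so [C6H5O-] = 0.007167/0.06884 = 0.1041 M.
Kb = Kw/Ka = 1.0e-14 / 1.0 x 10^-10 = 0.000100.
[OH^-] = sqrt(Kb x [C6H5O-]) = sqrt(0.000100 x 0.1041) = 0.00323 M.
pOH = 2.49, so pH = 14.00 - 2.49 = 11.51.

11.51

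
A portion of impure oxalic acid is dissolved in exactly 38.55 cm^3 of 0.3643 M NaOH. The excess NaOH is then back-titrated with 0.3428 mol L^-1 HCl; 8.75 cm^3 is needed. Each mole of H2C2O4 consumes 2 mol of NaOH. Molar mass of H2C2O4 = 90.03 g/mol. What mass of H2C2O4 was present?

Total n(NaOH) added = 0.3643 x 0.03855 = 0.01404 mol.
n(HCl) used = 0.3428 x 0.008750 = 0.002999 mol, which equals the excess n(NaOH).
So n(NaOH) consumed by the sample = 0.01404 - 0.002999 = 0.01104 mol.
n(H2C2O4) = 0.01104 / 2 = 0.005522 mol.
mass = 0.005522 mol x 90.03 g/mol = 0.497 g.

0.497 g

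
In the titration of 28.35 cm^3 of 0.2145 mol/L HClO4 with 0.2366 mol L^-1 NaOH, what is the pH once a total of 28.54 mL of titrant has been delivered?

n(acid) = 0.2145 x 0.02835 = 0.006081 mol; n(NaOH) added = 0.2366 x 0.02854 = 0.006753 mol.
Base is in excess by 0.006753 - 0.006081 = 0.0006715 mol in a total volume of 0.05689 L.
[OH^-] = 0.0006715/0.05689 = 0.01180 M, so pOH = 1.93 and pH = 14.00 - 1.93 = 12.07.

12.07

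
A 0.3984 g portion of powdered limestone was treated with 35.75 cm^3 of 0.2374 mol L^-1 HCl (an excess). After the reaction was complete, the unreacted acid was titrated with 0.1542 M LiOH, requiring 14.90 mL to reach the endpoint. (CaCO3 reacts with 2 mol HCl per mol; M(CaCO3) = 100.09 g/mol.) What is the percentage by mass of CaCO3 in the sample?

77.7%

Total n(HCl) added = 0.2374 x 0.03575 = 0.008487 mol.
n(LiOH) used = 0.1542 x 0.01490 = 0.002298 mol, which equals the excess n(HCl).
So n(HCl) consumed by the sample = 0.008487 - 0.002298 = 0.006189 mol.
n(CaCO3) = 0.006189 / 2 = 0.003095 mol.
mass CaCO3 = 0.003095 x 100.09 = 0.3098 g, so %CaCO3 = 0.3098/0.3984 x 100 = 77.7%.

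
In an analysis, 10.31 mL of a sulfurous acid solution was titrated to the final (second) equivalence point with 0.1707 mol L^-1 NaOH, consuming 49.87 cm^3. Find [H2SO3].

0.413 M

n(NaOH) = 0.1707 x 0.04987 = 0.008513 mol.
At the final (second) equivalence point, 2 mol OH^- react per mol H2SO3, so n(H2SO3) = 0.008513 / 2 = 0.004256 mol.
[H2SO3] = 0.004256 / 0.01031 L = 0.413 M.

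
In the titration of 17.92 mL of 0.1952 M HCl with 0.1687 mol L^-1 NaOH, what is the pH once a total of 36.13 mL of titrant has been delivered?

12.68

n(acid) = 0.1952 x 0.01792 = 0.003498 mol; n(NaOH) added = 0.1687 x 0.03613 = 0.006095 mol.
Base is in excess by 0.006095 - 0.003498 = 0.002597 mol in a total volume of 0.05405 L.
[OH^-] = 0.002597/0.05405 = 0.04805 M, so pOH = 1.32 and pH = 14.00 - 1.32 = 12.68.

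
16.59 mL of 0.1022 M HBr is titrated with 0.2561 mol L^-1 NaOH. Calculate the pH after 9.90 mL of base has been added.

12.50

n(acid) = 0.1022 x 0.01659 = 0.001695 mol; n(NaOH) added = 0.2561 x 0.009900 = 0.002535 mol.
Base is in excess by 0.002535 - 0.001695 = 0.0008399 mol in a total volume of 0.02649 L.
[OH^-] = 0.0008399/0.02649 = 0.03171 M, so pOH = 1.50 and pH = 14.00 - 1.50 = 12.50.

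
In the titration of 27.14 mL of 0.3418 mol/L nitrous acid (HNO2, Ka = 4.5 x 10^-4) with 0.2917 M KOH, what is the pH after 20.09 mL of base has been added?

3.58

Initial n(HNO2) = 0.3418 x 0.02714 = 0.009276 mol.
n(KOH) added = 0.2917 x 0.02009 = 0.005860 mol, converting that many moles of HNO2 to NO2-.
Remaining n(HNO2) = 0.003416 mol; n(NO2-) = 0.005860 mol.
By Henderson-Hasselbalch, pH = pKa + log([A^-]/[HA]) = 3.35 + log(0.005860/0.003416) = 3.35 + (+0.23) = 3.58.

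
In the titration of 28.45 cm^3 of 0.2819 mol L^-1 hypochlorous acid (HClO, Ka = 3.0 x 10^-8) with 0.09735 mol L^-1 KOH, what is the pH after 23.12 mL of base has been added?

7.11

Initial n(HClO) = 0.2819 x 0.02845 = 0.008020 mol.
n(KOH) added = 0.09735 x 0.02312 = 0.002251 mol, converting that many moles of HClO to ClO-.
Remaining n(HClO) = 0.005769 mol; n(ClO-) = 0.002251 mol.
By Henderson-Hasselbalch, pH = pKa + log([A^-]/[HA]) = 7.52 + log(0.002251/0.005769) = 7.52 + (-0.41) = 7.11.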